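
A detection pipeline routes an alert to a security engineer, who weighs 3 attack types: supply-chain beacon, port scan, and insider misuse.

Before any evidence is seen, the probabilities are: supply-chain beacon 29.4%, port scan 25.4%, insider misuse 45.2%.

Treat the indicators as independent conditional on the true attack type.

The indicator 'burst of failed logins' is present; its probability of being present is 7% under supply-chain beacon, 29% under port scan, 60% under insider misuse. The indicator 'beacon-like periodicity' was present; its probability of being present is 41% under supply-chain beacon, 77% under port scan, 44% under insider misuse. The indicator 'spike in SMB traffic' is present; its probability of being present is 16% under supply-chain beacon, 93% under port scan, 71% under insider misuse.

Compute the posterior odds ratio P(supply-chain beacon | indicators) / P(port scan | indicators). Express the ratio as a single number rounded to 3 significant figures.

0.0256

The normalizing constant cancels in an odds ratio, so compute prior × likelihood for the two hypotheses only:
  supply-chain beacon: 0.294 × 0.07 × 0.41 × 0.16 = 0.00135
  port scan: 0.254 × 0.29 × 0.77 × 0.93 = 0.052748
Posterior odds = 0.00135 / 0.052748 ≈ 0.0256.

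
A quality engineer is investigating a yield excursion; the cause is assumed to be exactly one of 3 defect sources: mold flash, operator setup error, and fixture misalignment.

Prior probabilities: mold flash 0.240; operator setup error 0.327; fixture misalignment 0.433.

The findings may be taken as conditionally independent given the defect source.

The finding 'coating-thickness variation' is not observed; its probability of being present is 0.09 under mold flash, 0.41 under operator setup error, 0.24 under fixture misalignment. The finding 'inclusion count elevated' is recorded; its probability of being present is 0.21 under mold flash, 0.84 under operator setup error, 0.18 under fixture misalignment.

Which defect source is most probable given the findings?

operator setup error

By Bayes' rule with conditional independence, the unnormalized weight for each hypothesis is prior × ∏ likelihoods (using 1 − P(present | H) for each absent finding):
  mold flash: 0.240 × (1 − 0.09) × 0.21 = 0.045864
  operator setup error: 0.327 × (1 − 0.41) × 0.84 = 0.16206
  fixture misalignment: 0.433 × (1 − 0.24) × 0.18 = 0.059234
Marginal likelihood of the evidence = 0.26716.
P(mold flash | evidence) ≈ 0.045864 / 0.26716 ≈ 0.172
P(operator setup error | evidence) ≈ 0.16206 / 0.26716 ≈ 0.607
P(fixture misalignment | evidence) ≈ 0.059234 / 0.26716 ≈ 0.222
The largest is 0.607, so operator setup error is most probable.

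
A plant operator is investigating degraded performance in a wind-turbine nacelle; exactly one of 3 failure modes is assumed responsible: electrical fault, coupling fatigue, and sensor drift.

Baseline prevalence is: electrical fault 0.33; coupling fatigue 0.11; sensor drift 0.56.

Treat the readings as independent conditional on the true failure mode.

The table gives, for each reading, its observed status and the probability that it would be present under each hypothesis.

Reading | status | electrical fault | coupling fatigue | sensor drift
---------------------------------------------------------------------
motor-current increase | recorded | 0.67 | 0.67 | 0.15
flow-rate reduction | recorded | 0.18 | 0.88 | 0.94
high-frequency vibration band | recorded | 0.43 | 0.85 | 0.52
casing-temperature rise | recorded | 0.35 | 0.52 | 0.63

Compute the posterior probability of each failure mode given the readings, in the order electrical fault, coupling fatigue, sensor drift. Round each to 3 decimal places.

0.099, 0.474, 0.427

For each hypothesis, the unnormalized posterior weight is prior × product of the reading likelihoods:
  electrical fault: 0.33 × 0.67 × 0.18 × 0.43 × 0.35 = 0.0059896
  coupling fatigue: 0.11 × 0.67 × 0.88 × 0.85 × 0.52 = 0.028666
  sensor drift: 0.56 × 0.15 × 0.94 × 0.52 × 0.63 = 0.025867
Normalizing constant Z = 0.0059896 + 0.028666 + 0.025867 = 0.060523.
P(electrical fault | evidence) = 0.0059896 / 0.060523 ≈ 0.099
P(coupling fatigue | evidence) = 0.028666 / 0.060523 ≈ 0.474
P(sensor drift | evidence) = 0.025867 / 0.060523 ≈ 0.427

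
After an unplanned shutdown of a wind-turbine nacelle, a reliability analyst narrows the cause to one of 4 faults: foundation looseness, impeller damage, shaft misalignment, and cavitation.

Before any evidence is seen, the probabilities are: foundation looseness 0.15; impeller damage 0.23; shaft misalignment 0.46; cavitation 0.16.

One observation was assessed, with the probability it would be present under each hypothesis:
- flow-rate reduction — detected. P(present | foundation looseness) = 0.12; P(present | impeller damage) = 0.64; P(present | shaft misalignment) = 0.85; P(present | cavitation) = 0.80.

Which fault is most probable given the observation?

shaft misalignment

Multiply each prior by the likelihood of the observation:
  foundation looseness: 0.15 × 0.12 = 0.018
  impeller damage: 0.23 × 0.64 = 0.1472
  shaft misalignment: 0.46 × 0.85 = 0.391
  cavitation: 0.16 × 0.80 = 0.128
Marginal likelihood of the evidence = 0.6842.
P(foundation looseness | evidence) ≈ 0.018 / 0.6842 ≈ 0.026
P(impeller damage | evidence) ≈ 0.1472 / 0.6842 ≈ 0.215
P(shaft misalignment | evidence) ≈ 0.391 / 0.6842 ≈ 0.571
P(cavitation | evidence) ≈ 0.128 / 0.6842 ≈ 0.187
The largest is 0.571, so shaft misalignment is most probable.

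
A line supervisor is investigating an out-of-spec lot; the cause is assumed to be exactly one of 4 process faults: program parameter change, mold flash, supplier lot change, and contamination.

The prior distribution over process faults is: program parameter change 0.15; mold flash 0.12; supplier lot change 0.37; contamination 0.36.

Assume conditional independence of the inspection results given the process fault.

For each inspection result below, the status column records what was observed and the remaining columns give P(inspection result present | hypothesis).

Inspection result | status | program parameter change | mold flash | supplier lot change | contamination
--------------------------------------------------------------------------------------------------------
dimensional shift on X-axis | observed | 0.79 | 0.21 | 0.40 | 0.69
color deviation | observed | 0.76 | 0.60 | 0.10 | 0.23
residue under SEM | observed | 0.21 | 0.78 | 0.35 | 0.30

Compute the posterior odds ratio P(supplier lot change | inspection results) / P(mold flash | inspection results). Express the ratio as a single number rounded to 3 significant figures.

Posterior odds equal prior odds times the likelihood ratio; only the two competing hypotheses matter.
  supplier lot change: 0.37 × 0.40 × 0.10 × 0.35 = 0.00518
  mold flash: 0.12 × 0.21 × 0.60 × 0.78 = 0.011794
Odds(supplier lot change : mold flash) = 0.00518 / 0.011794 ≈ 0.439.

0.439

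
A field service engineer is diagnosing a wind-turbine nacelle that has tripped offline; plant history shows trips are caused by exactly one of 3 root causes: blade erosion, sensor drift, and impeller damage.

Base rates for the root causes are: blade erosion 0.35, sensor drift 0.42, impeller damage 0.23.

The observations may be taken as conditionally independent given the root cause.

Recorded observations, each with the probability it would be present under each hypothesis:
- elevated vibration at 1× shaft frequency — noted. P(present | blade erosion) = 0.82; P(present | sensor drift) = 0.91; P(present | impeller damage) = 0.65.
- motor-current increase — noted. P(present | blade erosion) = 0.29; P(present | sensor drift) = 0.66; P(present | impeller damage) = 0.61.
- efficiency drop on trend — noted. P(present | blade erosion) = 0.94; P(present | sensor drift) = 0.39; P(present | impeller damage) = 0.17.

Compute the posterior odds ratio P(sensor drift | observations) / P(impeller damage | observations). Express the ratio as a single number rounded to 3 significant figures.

Posterior odds equal prior odds times the likelihood ratio; only the two competing hypotheses matter.
  sensor drift: 0.42 × 0.91 × 0.66 × 0.39 = 0.098378
  impeller damage: 0.23 × 0.65 × 0.61 × 0.17 = 0.015503
Posterior odds = 0.098378 / 0.015503 ≈ 6.35.

6.35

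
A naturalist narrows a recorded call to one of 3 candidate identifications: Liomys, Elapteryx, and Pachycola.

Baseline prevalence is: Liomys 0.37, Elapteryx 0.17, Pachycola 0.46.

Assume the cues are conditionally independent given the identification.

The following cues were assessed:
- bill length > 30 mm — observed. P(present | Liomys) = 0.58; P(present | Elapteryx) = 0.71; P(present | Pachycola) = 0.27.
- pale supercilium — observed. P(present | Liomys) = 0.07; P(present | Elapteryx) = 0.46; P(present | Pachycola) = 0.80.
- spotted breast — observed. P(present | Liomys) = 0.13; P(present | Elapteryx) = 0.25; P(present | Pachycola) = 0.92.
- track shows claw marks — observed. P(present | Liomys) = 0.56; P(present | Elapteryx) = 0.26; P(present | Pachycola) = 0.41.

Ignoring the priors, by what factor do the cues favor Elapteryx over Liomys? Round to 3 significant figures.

7.18

Take the product of per-cue likelihoods under each hypothesis, then divide.
  Elapteryx: 0.71 × 0.46 × 0.25 × 0.26 = 0.021229
  Liomys: 0.58 × 0.07 × 0.13 × 0.56 = 0.0029557
Bayes factor = 0.021229 / 0.0029557 ≈ 7.18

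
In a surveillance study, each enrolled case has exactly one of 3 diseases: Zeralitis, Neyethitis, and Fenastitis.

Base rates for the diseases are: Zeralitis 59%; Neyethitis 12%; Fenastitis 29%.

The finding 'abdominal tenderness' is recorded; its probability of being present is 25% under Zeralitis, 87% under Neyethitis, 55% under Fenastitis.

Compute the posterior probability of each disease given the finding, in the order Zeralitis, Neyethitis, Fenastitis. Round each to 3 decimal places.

Multiply each prior by the likelihood of the finding:
  Zeralitis: 0.59 × 0.25 = 0.1475
  Neyethitis: 0.12 × 0.87 = 0.1044
  Fenastitis: 0.29 × 0.55 = 0.1595
Normalizing constant Z = 0.1475 + 0.1044 + 0.1595 = 0.4114.
P(Zeralitis | evidence) = 0.1475 / 0.4114 ≈ 0.359
P(Neyethitis | evidence) = 0.1044 / 0.4114 ≈ 0.254
P(Fenastitis | evidence) = 0.1595 / 0.4114 ≈ 0.388

0.359, 0.254, 0.388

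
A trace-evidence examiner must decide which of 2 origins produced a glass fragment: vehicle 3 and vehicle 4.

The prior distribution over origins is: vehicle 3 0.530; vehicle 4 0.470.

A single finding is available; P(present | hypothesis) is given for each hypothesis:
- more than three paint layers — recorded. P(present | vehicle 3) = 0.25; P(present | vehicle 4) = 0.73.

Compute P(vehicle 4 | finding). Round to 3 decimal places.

For each hypothesis, the unnormalized posterior weight is prior × likelihood:
  vehicle 3: 0.530 × 0.25 = 0.1325
  vehicle 4: 0.470 × 0.73 = 0.3431
Marginal likelihood of the evidence = 0.4756.
P(vehicle 4 | evidence) = 0.3431 / 0.4756 ≈ 0.721.

0.721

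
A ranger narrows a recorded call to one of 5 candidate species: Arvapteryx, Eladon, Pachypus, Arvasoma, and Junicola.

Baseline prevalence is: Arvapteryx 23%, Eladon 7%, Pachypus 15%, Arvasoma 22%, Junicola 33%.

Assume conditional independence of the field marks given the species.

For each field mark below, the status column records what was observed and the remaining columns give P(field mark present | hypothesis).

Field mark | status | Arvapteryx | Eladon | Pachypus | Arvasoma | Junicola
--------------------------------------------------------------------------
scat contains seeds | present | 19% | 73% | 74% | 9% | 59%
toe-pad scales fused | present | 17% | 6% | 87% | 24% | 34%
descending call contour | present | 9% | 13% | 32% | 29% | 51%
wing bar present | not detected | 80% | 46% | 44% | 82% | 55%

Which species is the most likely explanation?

Pachypus

For each hypothesis, the unnormalized posterior weight is prior × product of the field mark likelihoods (using 1 − P(present | H) for each absent field mark):
  Arvapteryx: 0.23 × 0.19 × 0.17 × 0.09 × (1 − 0.80) = 0.00013372
  Eladon: 0.07 × 0.73 × 0.06 × 0.13 × (1 − 0.46) = 0.00021523
  Pachypus: 0.15 × 0.74 × 0.87 × 0.32 × (1 − 0.44) = 0.017305
  Arvasoma: 0.22 × 0.09 × 0.24 × 0.29 × (1 − 0.82) = 0.00024805
  Junicola: 0.33 × 0.59 × 0.34 × 0.51 × (1 − 0.55) = 0.015192
Normalizing constant Z = 0.00013372 + 0.00021523 + 0.017305 + 0.00024805 + 0.015192 = 0.033095.
P(Arvapteryx | evidence) ≈ 0.00013372 / 0.033095 ≈ 0.004
P(Eladon | evidence) ≈ 0.00021523 / 0.033095 ≈ 0.007
P(Pachypus | evidence) ≈ 0.017305 / 0.033095 ≈ 0.523
P(Arvasoma | evidence) ≈ 0.00024805 / 0.033095 ≈ 0.007
P(Junicola | evidence) ≈ 0.015192 / 0.033095 ≈ 0.459
The largest is 0.523, so Pachypus is most probable.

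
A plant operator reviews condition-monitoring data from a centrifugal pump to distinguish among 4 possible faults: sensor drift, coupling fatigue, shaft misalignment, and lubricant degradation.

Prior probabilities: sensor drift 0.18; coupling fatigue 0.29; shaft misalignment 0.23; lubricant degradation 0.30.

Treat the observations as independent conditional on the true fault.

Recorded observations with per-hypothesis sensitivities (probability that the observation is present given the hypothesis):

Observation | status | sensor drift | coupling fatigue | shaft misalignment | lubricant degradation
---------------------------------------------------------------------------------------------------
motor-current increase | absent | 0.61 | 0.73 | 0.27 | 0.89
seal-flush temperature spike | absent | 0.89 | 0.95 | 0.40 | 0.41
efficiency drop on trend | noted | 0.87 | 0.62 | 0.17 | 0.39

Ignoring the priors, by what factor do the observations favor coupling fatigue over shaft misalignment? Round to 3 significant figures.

Joint likelihood of the evidence pattern under each hypothesis (using 1 − P(present | H) for each absent observation):
  coupling fatigue: (1 − 0.73) × (1 − 0.95) × 0.62 = 0.00837
  shaft misalignment: (1 − 0.27) × (1 − 0.40) × 0.17 = 0.07446
Bayes factor = 0.00837 / 0.07446 ≈ 0.112

0.112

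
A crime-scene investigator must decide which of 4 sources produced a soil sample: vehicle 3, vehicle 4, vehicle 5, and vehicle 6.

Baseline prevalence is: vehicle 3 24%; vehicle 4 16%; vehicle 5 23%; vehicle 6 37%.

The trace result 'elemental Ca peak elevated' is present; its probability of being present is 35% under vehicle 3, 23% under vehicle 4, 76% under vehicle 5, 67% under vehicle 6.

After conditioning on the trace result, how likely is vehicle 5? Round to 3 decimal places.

0.322

Multiply each prior by the likelihood of the trace result:
  vehicle 3: 0.24 × 0.35 = 0.084
  vehicle 4: 0.16 × 0.23 = 0.0368
  vehicle 5: 0.23 × 0.76 = 0.1748
  vehicle 6: 0.37 × 0.67 = 0.2479
Normalizing constant Z = 0.084 + 0.0368 + 0.1748 + 0.2479 = 0.5435.
P(vehicle 5 | evidence) = 0.1748 / 0.5435 ≈ 0.322.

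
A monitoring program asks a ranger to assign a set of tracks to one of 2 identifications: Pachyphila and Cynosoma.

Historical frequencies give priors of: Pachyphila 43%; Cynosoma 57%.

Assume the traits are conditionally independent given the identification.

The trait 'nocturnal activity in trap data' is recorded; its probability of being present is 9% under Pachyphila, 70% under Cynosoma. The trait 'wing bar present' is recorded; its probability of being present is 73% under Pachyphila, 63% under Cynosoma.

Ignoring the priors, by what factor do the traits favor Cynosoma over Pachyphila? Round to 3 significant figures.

Joint likelihood of the trait pattern under each hypothesis:
  Cynosoma: 0.70 × 0.63 = 0.441
  Pachyphila: 0.09 × 0.73 = 0.0657
Bayes factor = 0.441 / 0.0657 ≈ 6.71

6.71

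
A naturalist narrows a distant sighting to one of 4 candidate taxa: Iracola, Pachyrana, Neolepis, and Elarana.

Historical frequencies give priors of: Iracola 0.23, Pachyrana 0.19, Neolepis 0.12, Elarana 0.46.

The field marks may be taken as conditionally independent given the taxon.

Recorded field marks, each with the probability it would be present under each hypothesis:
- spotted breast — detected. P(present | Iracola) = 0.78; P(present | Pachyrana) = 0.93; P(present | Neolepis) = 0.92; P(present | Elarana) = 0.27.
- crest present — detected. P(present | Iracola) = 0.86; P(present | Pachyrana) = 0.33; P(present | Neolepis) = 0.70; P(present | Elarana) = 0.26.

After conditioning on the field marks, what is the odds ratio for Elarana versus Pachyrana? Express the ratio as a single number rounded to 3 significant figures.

0.554

Posterior odds equal prior odds times the likelihood ratio; only the two competing hypotheses matter.
  Elarana: 0.46 × 0.27 × 0.26 = 0.032292
  Pachyrana: 0.19 × 0.93 × 0.33 = 0.058311
Posterior odds = 0.032292 / 0.058311 ≈ 0.554.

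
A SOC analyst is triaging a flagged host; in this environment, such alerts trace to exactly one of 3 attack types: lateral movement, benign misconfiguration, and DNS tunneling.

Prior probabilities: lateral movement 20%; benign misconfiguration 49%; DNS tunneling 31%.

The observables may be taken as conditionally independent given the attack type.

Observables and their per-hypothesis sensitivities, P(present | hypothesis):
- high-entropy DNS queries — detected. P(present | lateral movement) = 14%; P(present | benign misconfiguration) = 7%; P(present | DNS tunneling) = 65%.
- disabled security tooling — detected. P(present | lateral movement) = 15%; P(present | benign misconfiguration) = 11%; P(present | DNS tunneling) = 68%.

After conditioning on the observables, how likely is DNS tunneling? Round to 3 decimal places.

0.945

By Bayes' rule with conditional independence, the unnormalized weight for each hypothesis is prior × ∏ likelihoods:
  lateral movement: 0.20 × 0.14 × 0.15 = 0.0042
  benign misconfiguration: 0.49 × 0.07 × 0.11 = 0.003773
  DNS tunneling: 0.31 × 0.65 × 0.68 = 0.13702
Normalizing constant Z = 0.0042 + 0.003773 + 0.13702 = 0.14499.
P(DNS tunneling | evidence) = 0.13702 / 0.14499 ≈ 0.945.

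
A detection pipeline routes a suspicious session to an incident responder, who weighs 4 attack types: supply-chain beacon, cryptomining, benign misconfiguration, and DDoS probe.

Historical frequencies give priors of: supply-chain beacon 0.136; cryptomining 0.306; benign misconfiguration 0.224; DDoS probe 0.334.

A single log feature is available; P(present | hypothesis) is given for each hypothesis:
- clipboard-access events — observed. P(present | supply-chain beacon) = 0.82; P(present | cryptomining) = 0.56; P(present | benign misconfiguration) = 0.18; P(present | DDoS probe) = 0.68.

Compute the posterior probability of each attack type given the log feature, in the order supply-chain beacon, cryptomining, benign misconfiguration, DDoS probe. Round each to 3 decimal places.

Multiply each prior by the likelihood of the log feature:
  supply-chain beacon: 0.136 × 0.82 = 0.11152
  cryptomining: 0.306 × 0.56 = 0.17136
  benign misconfiguration: 0.224 × 0.18 = 0.04032
  DDoS probe: 0.334 × 0.68 = 0.22712
The unnormalized weights sum to 0.55032.
P(supply-chain beacon | evidence) = 0.11152 / 0.55032 ≈ 0.203
P(cryptomining | evidence) = 0.17136 / 0.55032 ≈ 0.311
P(benign misconfiguration | evidence) = 0.04032 / 0.55032 ≈ 0.073
P(DDoS probe | evidence) = 0.22712 / 0.55032 ≈ 0.413

0.203, 0.311, 0.073, 0.413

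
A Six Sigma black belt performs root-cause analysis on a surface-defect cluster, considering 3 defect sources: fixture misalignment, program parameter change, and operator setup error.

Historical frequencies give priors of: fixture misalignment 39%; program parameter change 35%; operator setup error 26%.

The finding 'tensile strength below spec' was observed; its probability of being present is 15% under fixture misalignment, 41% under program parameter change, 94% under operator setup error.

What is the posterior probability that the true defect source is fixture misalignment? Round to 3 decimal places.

Multiply each prior by the likelihood of the finding:
  fixture misalignment: 0.39 × 0.15 = 0.0585
  program parameter change: 0.35 × 0.41 = 0.1435
  operator setup error: 0.26 × 0.94 = 0.2444
Normalizing constant Z = 0.0585 + 0.1435 + 0.2444 = 0.4464.
P(fixture misalignment | evidence) = 0.0585 / 0.4464 ≈ 0.131.

0.131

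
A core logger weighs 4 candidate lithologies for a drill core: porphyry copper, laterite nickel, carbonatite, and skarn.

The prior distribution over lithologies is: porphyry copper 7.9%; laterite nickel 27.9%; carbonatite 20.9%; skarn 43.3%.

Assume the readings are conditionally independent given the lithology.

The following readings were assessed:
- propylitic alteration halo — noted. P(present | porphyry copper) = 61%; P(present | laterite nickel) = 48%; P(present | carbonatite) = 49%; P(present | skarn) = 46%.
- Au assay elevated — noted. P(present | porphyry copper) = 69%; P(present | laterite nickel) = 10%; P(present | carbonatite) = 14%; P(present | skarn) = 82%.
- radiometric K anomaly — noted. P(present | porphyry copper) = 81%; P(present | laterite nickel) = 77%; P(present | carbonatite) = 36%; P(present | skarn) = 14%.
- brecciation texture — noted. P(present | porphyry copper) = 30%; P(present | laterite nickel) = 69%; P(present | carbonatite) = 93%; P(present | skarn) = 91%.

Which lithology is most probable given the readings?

skarn

Multiply each prior by the joint likelihood of the reading pattern:
  porphyry copper: 0.079 × 0.61 × 0.69 × 0.81 × 0.30 = 0.00808
  laterite nickel: 0.279 × 0.48 × 0.10 × 0.77 × 0.69 = 0.0071152
  carbonatite: 0.209 × 0.49 × 0.14 × 0.36 × 0.93 = 0.0048002
  skarn: 0.433 × 0.46 × 0.82 × 0.14 × 0.91 = 0.020808
The unnormalized weights sum to 0.040803.
P(porphyry copper | evidence) ≈ 0.00808 / 0.040803 ≈ 0.198
P(laterite nickel | evidence) ≈ 0.0071152 / 0.040803 ≈ 0.174
P(carbonatite | evidence) ≈ 0.0048002 / 0.040803 ≈ 0.118
P(skarn | evidence) ≈ 0.020808 / 0.040803 ≈ 0.510
The largest is 0.510, so skarn is most probable.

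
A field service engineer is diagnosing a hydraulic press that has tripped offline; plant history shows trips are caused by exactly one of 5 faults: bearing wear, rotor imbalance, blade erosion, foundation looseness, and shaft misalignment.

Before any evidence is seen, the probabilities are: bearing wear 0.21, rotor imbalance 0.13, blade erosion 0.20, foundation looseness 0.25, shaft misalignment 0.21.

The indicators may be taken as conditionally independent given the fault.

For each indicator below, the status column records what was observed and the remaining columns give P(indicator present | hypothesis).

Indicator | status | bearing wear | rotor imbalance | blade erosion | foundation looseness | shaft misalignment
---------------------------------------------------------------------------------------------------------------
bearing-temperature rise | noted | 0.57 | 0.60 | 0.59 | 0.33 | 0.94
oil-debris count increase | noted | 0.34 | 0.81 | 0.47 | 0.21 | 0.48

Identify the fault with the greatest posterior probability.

shaft misalignment

By Bayes' rule with conditional independence, the unnormalized weight for each hypothesis is prior × ∏ likelihoods:
  bearing wear: 0.21 × 0.57 × 0.34 = 0.040698
  rotor imbalance: 0.13 × 0.60 × 0.81 = 0.06318
  blade erosion: 0.20 × 0.59 × 0.47 = 0.05546
  foundation looseness: 0.25 × 0.33 × 0.21 = 0.017325
  shaft misalignment: 0.21 × 0.94 × 0.48 = 0.094752
Marginal likelihood of the evidence = 0.27141.
P(bearing wear | evidence) ≈ 0.040698 / 0.27141 ≈ 0.150
P(rotor imbalance | evidence) ≈ 0.06318 / 0.27141 ≈ 0.233
P(blade erosion | evidence) ≈ 0.05546 / 0.27141 ≈ 0.204
P(foundation looseness | evidence) ≈ 0.017325 / 0.27141 ≈ 0.064
P(shaft misalignment | evidence) ≈ 0.094752 / 0.27141 ≈ 0.349
The largest is 0.349, so shaft misalignment is most probable.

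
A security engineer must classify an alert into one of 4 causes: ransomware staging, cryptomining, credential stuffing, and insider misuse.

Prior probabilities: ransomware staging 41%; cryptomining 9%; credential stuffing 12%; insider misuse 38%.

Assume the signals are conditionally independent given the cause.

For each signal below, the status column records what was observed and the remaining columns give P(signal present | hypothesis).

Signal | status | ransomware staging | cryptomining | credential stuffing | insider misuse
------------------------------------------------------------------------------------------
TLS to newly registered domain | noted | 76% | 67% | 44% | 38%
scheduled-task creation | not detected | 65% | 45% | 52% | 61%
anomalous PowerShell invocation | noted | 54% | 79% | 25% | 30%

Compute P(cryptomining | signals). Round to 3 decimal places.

By Bayes' rule with conditional independence, the unnormalized weight for each hypothesis is prior × ∏ likelihoods (using 1 − P(present | H) for each absent signal):
  ransomware staging: 0.41 × 0.76 × (1 − 0.65) × 0.54 = 0.058892
  cryptomining: 0.09 × 0.67 × (1 − 0.45) × 0.79 = 0.0262
  credential stuffing: 0.12 × 0.44 × (1 − 0.52) × 0.25 = 0.006336
  insider misuse: 0.38 × 0.38 × (1 − 0.61) × 0.30 = 0.016895
Marginal likelihood of the evidence = 0.10832.
P(cryptomining | evidence) = 0.0262 / 0.10832 ≈ 0.242.

0.242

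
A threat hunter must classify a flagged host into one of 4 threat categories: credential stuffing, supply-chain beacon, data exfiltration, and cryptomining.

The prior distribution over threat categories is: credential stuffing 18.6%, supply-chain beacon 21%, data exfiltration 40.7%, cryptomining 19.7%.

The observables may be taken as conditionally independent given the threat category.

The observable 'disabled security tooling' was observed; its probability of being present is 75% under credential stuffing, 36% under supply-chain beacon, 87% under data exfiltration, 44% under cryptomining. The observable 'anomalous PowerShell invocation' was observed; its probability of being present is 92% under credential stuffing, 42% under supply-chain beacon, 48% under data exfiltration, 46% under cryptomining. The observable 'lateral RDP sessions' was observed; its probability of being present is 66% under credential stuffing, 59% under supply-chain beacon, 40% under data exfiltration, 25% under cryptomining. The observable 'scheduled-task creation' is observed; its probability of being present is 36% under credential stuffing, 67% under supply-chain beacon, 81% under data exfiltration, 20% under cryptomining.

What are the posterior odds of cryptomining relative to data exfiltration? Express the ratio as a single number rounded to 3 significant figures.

Unnormalized posterior weight (prior times the observable likelihoods) for each of the two hypotheses:
  cryptomining: 0.197 × 0.44 × 0.46 × 0.25 × 0.20 = 0.0019936
  data exfiltration: 0.407 × 0.87 × 0.48 × 0.40 × 0.81 = 0.055068
Odds(cryptomining : data exfiltration) = 0.0019936 / 0.055068 ≈ 0.0362.

0.0362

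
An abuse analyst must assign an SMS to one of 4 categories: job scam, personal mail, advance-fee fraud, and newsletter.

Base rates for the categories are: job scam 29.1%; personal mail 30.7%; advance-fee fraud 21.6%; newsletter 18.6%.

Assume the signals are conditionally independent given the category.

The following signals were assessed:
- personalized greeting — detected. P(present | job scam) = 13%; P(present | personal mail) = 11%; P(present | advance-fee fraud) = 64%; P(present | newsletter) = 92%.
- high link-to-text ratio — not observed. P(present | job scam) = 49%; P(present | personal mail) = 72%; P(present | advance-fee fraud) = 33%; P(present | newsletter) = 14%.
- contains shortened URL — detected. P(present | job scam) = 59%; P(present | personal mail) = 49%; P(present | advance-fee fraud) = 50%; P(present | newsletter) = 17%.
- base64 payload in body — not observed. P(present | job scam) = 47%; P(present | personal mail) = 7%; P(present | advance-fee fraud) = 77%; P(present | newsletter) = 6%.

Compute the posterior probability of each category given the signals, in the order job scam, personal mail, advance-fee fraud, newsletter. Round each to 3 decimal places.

By Bayes' rule with conditional independence, the unnormalized weight for each hypothesis is prior × ∏ likelihoods (using 1 − P(present | H) for each absent signal):
  job scam: 0.291 × 0.13 × (1 − 0.49) × 0.59 × (1 − 0.47) = 0.006033
  personal mail: 0.307 × 0.11 × (1 − 0.72) × 0.49 × (1 − 0.07) = 0.0043089
  advance-fee fraud: 0.216 × 0.64 × (1 − 0.33) × 0.50 × (1 − 0.77) = 0.010651
  newsletter: 0.186 × 0.92 × (1 − 0.14) × 0.17 × (1 − 0.06) = 0.023517
Normalizing constant Z = 0.006033 + 0.0043089 + 0.010651 + 0.023517 = 0.04451.
P(job scam | evidence) = 0.006033 / 0.04451 ≈ 0.136
P(personal mail | evidence) = 0.0043089 / 0.04451 ≈ 0.097
P(advance-fee fraud | evidence) = 0.010651 / 0.04451 ≈ 0.239
P(newsletter | evidence) = 0.023517 / 0.04451 ≈ 0.528

0.136, 0.097, 0.239, 0.528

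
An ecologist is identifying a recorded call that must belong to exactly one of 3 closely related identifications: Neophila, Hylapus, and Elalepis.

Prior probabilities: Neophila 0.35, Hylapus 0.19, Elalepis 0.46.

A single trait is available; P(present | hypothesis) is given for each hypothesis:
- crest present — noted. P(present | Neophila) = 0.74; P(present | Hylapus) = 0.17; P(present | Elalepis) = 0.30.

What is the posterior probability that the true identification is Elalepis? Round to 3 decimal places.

0.321

For each hypothesis, the unnormalized posterior weight is prior × likelihood:
  Neophila: 0.35 × 0.74 = 0.259
  Hylapus: 0.19 × 0.17 = 0.0323
  Elalepis: 0.46 × 0.30 = 0.138
Normalizing constant Z = 0.259 + 0.0323 + 0.138 = 0.4293.
P(Elalepis | evidence) = 0.138 / 0.4293 ≈ 0.321.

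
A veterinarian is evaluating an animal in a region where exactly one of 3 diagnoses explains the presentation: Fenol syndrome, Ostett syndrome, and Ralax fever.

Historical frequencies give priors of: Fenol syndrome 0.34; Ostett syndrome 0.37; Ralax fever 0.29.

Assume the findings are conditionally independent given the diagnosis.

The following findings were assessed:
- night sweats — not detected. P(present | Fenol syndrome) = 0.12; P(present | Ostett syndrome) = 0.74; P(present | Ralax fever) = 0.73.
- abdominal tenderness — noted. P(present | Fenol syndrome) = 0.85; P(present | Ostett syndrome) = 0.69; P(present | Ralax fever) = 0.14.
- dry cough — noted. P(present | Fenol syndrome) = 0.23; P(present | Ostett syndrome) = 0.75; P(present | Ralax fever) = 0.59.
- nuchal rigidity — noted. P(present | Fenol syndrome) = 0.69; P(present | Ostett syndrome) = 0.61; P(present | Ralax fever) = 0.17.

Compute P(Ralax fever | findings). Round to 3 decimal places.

By Bayes' rule with conditional independence, the unnormalized weight for each hypothesis is prior × ∏ likelihoods (using 1 − P(present | H) for each absent finding):
  Fenol syndrome: 0.34 × (1 − 0.12) × 0.85 × 0.23 × 0.69 = 0.040361
  Ostett syndrome: 0.37 × (1 − 0.74) × 0.69 × 0.75 × 0.61 = 0.030368
  Ralax fever: 0.29 × (1 − 0.73) × 0.14 × 0.59 × 0.17 = 0.0010995
The unnormalized weights sum to 0.071828.
P(Ralax fever | evidence) = 0.0010995 / 0.071828 ≈ 0.015.

0.015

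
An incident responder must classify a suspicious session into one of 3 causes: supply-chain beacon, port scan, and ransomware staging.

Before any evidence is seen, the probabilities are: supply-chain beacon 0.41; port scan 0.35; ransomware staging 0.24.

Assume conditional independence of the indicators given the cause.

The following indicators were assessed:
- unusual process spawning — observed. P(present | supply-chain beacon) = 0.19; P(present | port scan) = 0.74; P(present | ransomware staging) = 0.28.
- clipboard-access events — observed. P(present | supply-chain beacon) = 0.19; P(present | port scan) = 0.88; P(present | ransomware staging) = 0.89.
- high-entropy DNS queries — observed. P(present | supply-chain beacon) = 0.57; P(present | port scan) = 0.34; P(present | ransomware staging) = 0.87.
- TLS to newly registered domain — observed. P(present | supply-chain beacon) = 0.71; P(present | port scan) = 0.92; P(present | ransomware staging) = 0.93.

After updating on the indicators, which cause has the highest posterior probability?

port scan

Multiply each prior by the joint likelihood of the indicator pattern:
  supply-chain beacon: 0.41 × 0.19 × 0.19 × 0.57 × 0.71 = 0.00599
  port scan: 0.35 × 0.74 × 0.88 × 0.34 × 0.92 = 0.071293
  ransomware staging: 0.24 × 0.28 × 0.89 × 0.87 × 0.93 = 0.048391
Normalizing constant Z = 0.00599 + 0.071293 + 0.048391 = 0.12567.
P(supply-chain beacon | evidence) ≈ 0.00599 / 0.12567 ≈ 0.048
P(port scan | evidence) ≈ 0.071293 / 0.12567 ≈ 0.567
P(ransomware staging | evidence) ≈ 0.048391 / 0.12567 ≈ 0.385
The largest is 0.567, so port scan is most probable.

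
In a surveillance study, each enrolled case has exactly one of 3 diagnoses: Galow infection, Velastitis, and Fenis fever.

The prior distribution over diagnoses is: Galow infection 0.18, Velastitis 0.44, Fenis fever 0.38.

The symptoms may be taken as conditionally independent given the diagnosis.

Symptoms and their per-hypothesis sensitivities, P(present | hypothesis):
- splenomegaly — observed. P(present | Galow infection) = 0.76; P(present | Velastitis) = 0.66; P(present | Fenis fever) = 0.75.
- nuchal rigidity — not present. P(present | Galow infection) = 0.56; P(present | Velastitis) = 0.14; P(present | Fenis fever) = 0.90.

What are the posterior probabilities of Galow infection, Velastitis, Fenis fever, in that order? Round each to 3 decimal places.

0.178, 0.738, 0.084

For each hypothesis, the unnormalized posterior weight is prior × product of the symptom likelihoods (using 1 − P(present | H) for each absent symptom):
  Galow infection: 0.18 × 0.76 × (1 − 0.56) = 0.060192
  Velastitis: 0.44 × 0.66 × (1 − 0.14) = 0.24974
  Fenis fever: 0.38 × 0.75 × (1 − 0.90) = 0.0285
The unnormalized weights sum to 0.33844.
P(Galow infection | evidence) = 0.060192 / 0.33844 ≈ 0.178
P(Velastitis | evidence) = 0.24974 / 0.33844 ≈ 0.738
P(Fenis fever | evidence) = 0.0285 / 0.33844 ≈ 0.084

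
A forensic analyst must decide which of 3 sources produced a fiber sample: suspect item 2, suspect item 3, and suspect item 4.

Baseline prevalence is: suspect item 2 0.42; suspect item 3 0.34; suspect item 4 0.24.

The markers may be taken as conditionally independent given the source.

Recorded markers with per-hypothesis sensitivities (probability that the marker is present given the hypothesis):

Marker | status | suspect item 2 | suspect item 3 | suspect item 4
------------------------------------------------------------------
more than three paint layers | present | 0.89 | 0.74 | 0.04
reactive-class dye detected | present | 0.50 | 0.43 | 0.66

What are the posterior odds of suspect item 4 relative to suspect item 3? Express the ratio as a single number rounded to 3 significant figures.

Posterior odds equal prior odds times the likelihood ratio; only the two competing hypotheses matter.
  suspect item 4: 0.24 × 0.04 × 0.66 = 0.006336
  suspect item 3: 0.34 × 0.74 × 0.43 = 0.10819
Odds(suspect item 4 : suspect item 3) = 0.006336 / 0.10819 ≈ 0.0586.

0.0586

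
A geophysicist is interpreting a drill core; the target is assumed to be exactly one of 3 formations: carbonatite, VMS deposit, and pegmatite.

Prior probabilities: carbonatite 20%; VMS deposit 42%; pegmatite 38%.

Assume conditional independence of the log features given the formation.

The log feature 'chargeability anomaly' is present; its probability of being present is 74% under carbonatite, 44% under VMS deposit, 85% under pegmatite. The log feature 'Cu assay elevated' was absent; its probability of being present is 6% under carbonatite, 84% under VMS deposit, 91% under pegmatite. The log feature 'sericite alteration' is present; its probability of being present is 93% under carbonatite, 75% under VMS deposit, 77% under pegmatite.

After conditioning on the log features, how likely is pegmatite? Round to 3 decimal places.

0.129

Multiply each prior by the joint likelihood of the log feature pattern (using 1 − P(present | H) for each absent log feature):
  carbonatite: 0.20 × 0.74 × (1 − 0.06) × 0.93 = 0.12938
  VMS deposit: 0.42 × 0.44 × (1 − 0.84) × 0.75 = 0.022176
  pegmatite: 0.38 × 0.85 × (1 − 0.91) × 0.77 = 0.022384
The unnormalized weights sum to 0.17394.
P(pegmatite | evidence) = 0.022384 / 0.17394 ≈ 0.129.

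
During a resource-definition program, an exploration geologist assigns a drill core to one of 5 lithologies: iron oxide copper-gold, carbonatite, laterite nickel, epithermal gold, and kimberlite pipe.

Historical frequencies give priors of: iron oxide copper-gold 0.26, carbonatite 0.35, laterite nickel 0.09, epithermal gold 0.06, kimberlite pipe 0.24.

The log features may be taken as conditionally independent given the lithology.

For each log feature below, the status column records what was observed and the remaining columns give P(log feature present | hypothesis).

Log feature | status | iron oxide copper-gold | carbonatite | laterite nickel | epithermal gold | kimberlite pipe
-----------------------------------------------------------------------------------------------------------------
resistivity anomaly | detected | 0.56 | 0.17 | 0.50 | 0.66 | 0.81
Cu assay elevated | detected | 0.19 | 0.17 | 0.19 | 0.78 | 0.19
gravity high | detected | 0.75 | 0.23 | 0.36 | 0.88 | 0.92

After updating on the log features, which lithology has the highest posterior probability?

kimberlite pipe

Multiply each prior by the joint likelihood of the log feature pattern:
  iron oxide copper-gold: 0.26 × 0.56 × 0.19 × 0.75 = 0.020748
  carbonatite: 0.35 × 0.17 × 0.17 × 0.23 = 0.0023265
  laterite nickel: 0.09 × 0.50 × 0.19 × 0.36 = 0.003078
  epithermal gold: 0.06 × 0.66 × 0.78 × 0.88 = 0.027181
  kimberlite pipe: 0.24 × 0.81 × 0.19 × 0.92 = 0.033981
Marginal likelihood of the evidence = 0.087315.
P(iron oxide copper-gold | evidence) ≈ 0.020748 / 0.087315 ≈ 0.238
P(carbonatite | evidence) ≈ 0.0023265 / 0.087315 ≈ 0.027
P(laterite nickel | evidence) ≈ 0.003078 / 0.087315 ≈ 0.035
P(epithermal gold | evidence) ≈ 0.027181 / 0.087315 ≈ 0.311
P(kimberlite pipe | evidence) ≈ 0.033981 / 0.087315 ≈ 0.389
The largest is 0.389, so kimberlite pipe is most probable.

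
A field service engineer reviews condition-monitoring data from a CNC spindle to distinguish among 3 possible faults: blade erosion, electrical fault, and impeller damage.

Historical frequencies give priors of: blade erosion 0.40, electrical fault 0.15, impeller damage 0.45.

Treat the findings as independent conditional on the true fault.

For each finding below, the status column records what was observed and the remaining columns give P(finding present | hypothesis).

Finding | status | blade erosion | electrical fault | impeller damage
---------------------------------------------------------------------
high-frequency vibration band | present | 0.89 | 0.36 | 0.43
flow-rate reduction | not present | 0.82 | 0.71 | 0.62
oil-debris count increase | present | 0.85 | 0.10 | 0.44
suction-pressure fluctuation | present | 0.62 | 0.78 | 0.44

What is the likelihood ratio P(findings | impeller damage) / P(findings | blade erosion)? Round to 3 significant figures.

0.375

Take the product of per-finding likelihoods under each hypothesis (using 1 − P(present | H) for each absent finding), then divide.
  impeller damage: 0.43 × (1 − 0.62) × 0.44 × 0.44 = 0.031634
  blade erosion: 0.89 × (1 − 0.82) × 0.85 × 0.62 = 0.084425
Bayes factor = 0.031634 / 0.084425 ≈ 0.375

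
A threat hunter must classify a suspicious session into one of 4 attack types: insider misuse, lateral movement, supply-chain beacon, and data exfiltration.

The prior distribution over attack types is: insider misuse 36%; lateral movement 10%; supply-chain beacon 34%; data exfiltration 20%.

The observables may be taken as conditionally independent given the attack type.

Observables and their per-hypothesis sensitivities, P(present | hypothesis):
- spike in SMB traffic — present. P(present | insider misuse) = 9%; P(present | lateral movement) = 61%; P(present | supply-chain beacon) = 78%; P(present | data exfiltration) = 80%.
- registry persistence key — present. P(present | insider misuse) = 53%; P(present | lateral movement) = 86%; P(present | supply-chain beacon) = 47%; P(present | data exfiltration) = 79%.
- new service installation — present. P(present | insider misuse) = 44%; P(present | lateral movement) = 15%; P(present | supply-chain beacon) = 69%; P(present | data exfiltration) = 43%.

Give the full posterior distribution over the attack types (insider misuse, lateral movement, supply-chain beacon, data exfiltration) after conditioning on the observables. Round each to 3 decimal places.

0.049, 0.051, 0.552, 0.349

By Bayes' rule with conditional independence, the unnormalized weight for each hypothesis is prior × ∏ likelihoods:
  insider misuse: 0.36 × 0.09 × 0.53 × 0.44 = 0.0075557
  lateral movement: 0.10 × 0.61 × 0.86 × 0.15 = 0.007869
  supply-chain beacon: 0.34 × 0.78 × 0.47 × 0.69 = 0.086004
  data exfiltration: 0.20 × 0.80 × 0.79 × 0.43 = 0.054352
Marginal likelihood of the evidence = 0.15578.
P(insider misuse | evidence) = 0.0075557 / 0.15578 ≈ 0.049
P(lateral movement | evidence) = 0.007869 / 0.15578 ≈ 0.051
P(supply-chain beacon | evidence) = 0.086004 / 0.15578 ≈ 0.552
P(data exfiltration | evidence) = 0.054352 / 0.15578 ≈ 0.349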